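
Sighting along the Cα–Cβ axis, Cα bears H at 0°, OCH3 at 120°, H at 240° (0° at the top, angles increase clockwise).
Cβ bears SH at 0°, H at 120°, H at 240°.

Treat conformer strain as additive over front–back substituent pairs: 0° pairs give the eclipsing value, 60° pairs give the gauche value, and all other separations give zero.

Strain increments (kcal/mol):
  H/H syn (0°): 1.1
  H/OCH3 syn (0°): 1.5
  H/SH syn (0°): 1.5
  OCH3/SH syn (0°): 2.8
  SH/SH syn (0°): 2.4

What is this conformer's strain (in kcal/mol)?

This conformer is eclipsed. H at 0° is eclipsed with SH at 0° (1.5); OCH3 at 120° is eclipsed with H at 120° (1.5); H at 240° is eclipsed with H at 240° (1.1). Total 4.1 kcal/mol.

4.1 kcal/mol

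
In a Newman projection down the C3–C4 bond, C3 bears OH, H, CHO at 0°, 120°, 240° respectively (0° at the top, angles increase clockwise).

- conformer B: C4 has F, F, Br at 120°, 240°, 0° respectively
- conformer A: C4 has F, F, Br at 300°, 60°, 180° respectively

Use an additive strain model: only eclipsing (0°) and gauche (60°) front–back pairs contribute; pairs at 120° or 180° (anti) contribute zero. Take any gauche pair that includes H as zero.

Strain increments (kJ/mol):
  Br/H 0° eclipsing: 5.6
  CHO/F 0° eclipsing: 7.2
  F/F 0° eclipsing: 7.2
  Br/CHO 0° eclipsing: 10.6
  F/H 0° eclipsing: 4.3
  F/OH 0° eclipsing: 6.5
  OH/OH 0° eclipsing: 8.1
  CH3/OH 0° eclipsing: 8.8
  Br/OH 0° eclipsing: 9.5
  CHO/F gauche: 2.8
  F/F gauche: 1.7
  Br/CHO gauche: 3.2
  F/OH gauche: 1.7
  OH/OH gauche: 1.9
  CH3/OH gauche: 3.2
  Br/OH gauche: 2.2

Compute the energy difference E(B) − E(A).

+11.6 kJ/mol

B (eclipsed): OH(0°)/Br(0°) eclipsed 9.5; H(120°)/F(120°) eclipsed 4.3; CHO(240°)/F(240°) eclipsed 7.2 → 21.0 kJ/mol.
A (staggered): OH(0°)/F(300°) gauche 1.7; OH(0°)/F(60°) gauche 1.7; CHO(240°)/F(300°) gauche 2.8; CHO(240°)/Br(180°) gauche 3.2 → 9.4 kJ/mol.
E(B) − E(A) = 21.0 − 9.4 = +11.6 kJ/mol.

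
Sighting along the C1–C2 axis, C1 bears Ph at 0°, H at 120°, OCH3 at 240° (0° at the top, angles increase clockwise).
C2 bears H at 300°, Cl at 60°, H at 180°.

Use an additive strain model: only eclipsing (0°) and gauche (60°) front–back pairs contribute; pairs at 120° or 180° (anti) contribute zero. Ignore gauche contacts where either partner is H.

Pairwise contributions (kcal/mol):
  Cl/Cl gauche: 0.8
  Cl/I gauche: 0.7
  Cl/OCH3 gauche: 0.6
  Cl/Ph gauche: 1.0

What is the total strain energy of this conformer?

1.0 kcal/mol

This conformer (staggered): Ph(0°)/Cl(60°) gauche 1.0 → 1.0 kcal/mol.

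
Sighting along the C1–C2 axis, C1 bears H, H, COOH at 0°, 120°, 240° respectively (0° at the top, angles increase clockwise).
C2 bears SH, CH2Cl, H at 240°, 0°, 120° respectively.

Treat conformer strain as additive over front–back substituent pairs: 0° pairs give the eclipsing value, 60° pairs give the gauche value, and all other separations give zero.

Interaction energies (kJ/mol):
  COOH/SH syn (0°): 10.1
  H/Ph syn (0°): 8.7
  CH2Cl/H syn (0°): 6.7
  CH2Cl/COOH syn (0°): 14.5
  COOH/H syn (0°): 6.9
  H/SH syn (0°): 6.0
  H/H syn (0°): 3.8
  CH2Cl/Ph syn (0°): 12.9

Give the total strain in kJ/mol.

This conformer (eclipsed): H–CH2Cl eclipsed, H–H eclipsed, COOH–SH eclipsed; 6.7 + 3.8 + 10.1 = 20.6 kJ/mol.

20.6 kJ/mol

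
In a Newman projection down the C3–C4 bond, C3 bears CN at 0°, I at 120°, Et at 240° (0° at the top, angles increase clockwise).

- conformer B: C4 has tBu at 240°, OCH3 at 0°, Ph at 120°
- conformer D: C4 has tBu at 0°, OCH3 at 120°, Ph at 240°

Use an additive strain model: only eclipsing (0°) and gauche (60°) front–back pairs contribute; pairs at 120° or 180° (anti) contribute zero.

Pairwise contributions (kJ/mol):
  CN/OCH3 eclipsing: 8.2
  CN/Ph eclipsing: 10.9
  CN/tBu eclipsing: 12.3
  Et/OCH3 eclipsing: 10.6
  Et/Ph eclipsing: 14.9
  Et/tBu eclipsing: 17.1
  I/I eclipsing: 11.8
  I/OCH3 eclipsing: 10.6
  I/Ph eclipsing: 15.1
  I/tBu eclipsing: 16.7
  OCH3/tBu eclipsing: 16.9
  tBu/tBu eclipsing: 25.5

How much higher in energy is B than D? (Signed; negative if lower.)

+2.6 kJ/mol

B (eclipsed): CN–OCH3 eclipsed, I–Ph eclipsed, Et–tBu eclipsed; 8.2 + 15.1 + 17.1 = 40.4 kJ/mol.
D (eclipsed): CN–tBu eclipsed, I–OCH3 eclipsed, Et–Ph eclipsed; 12.3 + 10.6 + 14.9 = 37.8 kJ/mol.
E(B) − E(D) = 40.4 − 37.8 = +2.6 kJ/mol.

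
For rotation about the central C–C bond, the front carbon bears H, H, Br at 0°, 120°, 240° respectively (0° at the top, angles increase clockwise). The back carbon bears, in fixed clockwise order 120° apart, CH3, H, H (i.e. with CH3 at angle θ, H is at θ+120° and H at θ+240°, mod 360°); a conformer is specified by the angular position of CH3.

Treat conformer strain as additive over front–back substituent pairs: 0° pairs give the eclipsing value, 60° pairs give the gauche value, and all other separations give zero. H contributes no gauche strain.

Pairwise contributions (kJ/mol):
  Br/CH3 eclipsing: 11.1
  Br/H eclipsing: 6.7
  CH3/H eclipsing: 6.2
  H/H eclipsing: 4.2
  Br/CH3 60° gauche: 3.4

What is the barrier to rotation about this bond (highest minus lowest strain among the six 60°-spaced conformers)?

CH3 at 0° (eclipsed): H(0°)/CH3(0°) eclipsed 6.2; H(120°)/H(120°) eclipsed 4.2; Br(240°)/H(240°) eclipsed 6.7 → 17.1 kJ/mol.
CH3 at 60° (staggered): no non-H gauche contacts → 0.0 kJ/mol.
CH3 at 120° (eclipsed): H(0°)/H(0°) eclipsed 4.2; H(120°)/CH3(120°) eclipsed 6.2; Br(240°)/H(240°) eclipsed 6.7 → 17.1 kJ/mol.
CH3 at 180° (staggered): Br(240°)/CH3(180°) gauche 3.4 → 3.4 kJ/mol.
CH3 at 240° (eclipsed): H(0°)/H(0°) eclipsed 4.2; H(120°)/H(120°) eclipsed 4.2; Br(240°)/CH3(240°) eclipsed 11.1 → 19.5 kJ/mol.
CH3 at 300° (staggered): Br(240°)/CH3(300°) gauche 3.4 → 3.4 kJ/mol.
Max at 240° (19.5 kJ/mol), min at 60° (0.0 kJ/mol); barrier = 19.5 kJ/mol.

19.5 kJ/mol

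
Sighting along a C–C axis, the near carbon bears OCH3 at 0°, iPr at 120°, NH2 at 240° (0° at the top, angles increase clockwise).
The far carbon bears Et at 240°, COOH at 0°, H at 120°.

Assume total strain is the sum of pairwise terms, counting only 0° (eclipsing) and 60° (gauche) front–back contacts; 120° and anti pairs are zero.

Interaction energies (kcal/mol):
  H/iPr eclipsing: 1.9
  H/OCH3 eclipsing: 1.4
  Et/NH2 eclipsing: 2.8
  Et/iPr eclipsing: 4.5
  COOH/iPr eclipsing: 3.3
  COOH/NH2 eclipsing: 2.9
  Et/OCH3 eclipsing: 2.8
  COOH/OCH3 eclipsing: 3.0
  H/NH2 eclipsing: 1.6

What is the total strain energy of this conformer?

This conformer (eclipsed): OCH3–COOH eclipsed, iPr–H eclipsed, NH2–Et eclipsed; 3.0 + 1.9 + 2.8 = 7.7 kcal/mol.

7.7 kcal/mol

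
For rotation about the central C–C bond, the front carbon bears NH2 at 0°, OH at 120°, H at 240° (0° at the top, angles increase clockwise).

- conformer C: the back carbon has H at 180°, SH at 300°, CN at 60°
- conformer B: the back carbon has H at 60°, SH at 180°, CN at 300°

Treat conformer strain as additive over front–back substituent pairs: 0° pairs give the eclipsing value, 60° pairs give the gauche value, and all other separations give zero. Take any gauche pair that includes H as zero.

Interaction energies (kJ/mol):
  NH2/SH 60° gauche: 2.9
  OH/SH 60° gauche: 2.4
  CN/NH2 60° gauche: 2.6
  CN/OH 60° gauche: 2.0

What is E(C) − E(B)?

+2.5 kJ/mol

C (staggered): NH2–SH gauche, NH2–CN gauche, OH–CN gauche; 2.9 + 2.6 + 2.0 = 7.5 kJ/mol.
B (staggered): NH2–CN gauche, OH–SH gauche; 2.6 + 2.4 = 5.0 kJ/mol.
E(C) − E(B) = 7.5 − 5.0 = +2.5 kJ/mol.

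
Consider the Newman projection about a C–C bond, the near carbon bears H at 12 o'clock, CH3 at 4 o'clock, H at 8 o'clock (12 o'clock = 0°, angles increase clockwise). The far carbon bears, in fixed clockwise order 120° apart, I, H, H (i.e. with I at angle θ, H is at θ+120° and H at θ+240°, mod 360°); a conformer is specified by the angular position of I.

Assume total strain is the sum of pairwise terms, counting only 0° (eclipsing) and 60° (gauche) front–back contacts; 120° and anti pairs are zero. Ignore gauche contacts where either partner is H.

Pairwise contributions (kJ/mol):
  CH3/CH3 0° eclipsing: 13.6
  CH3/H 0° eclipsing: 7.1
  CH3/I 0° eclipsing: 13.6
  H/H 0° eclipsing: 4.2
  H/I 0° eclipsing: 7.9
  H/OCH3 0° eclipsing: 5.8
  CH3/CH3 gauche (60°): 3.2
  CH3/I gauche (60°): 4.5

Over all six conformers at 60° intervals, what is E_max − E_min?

22.0 kJ/mol

I at 0° is eclipsed. H at 0° is eclipsed with I at 0° (7.9); CH3 at 120° is eclipsed with H at 120° (7.1); H at 240° is eclipsed with H at 240° (4.2). Total 19.2 kJ/mol.
I at 60° is staggered. CH3 at 120° is gauche with I at 60° (4.5). Total 4.5 kJ/mol.
I at 120° is eclipsed. H at 0° is eclipsed with H at 0° (4.2); CH3 at 120° is eclipsed with I at 120° (13.6); H at 240° is eclipsed with H at 240° (4.2). Total 22.0 kJ/mol.
I at 180° is staggered. CH3 at 120° is gauche with I at 180° (4.5). Total 4.5 kJ/mol.
I at 240° is eclipsed. H at 0° is eclipsed with H at 0° (4.2); CH3 at 120° is eclipsed with H at 120° (7.1); H at 240° is eclipsed with I at 240° (7.9). Total 19.2 kJ/mol.
I at 300° (staggered): no non-H gauche contacts → 0.0 kJ/mol.
Max at 120° (22.0 kJ/mol), min at 300° (0.0 kJ/mol); barrier = 22.0 kJ/mol.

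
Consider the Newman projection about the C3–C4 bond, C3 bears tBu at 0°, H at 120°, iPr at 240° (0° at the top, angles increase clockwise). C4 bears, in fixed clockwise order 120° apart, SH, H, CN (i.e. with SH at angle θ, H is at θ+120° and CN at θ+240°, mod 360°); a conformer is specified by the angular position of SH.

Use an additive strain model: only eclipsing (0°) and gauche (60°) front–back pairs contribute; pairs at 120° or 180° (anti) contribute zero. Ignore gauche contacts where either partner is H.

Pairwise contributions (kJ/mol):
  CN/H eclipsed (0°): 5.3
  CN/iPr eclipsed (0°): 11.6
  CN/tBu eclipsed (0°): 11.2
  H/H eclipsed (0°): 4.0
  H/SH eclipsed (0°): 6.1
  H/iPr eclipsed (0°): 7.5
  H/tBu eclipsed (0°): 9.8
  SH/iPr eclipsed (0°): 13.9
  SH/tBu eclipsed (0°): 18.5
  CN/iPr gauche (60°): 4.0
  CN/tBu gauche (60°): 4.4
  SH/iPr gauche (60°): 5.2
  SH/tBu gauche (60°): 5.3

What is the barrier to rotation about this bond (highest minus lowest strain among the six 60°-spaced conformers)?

24.5 kJ/mol

SH at 0° is eclipsed. tBu at 0° is eclipsed with SH at 0° (18.5); H at 120° is eclipsed with H at 120° (4.0); iPr at 240° is eclipsed with CN at 240° (11.6). Total 34.1 kJ/mol.
SH at 60° is staggered. tBu at 0° is gauche with SH at 60° (5.3); tBu at 0° is gauche with CN at 300° (4.4); iPr at 240° is gauche with CN at 300° (4.0). Total 13.7 kJ/mol.
SH at 120° is eclipsed. tBu at 0° is eclipsed with CN at 0° (11.2); H at 120° is eclipsed with SH at 120° (6.1); iPr at 240° is eclipsed with H at 240° (7.5). Total 24.8 kJ/mol.
SH at 180° is staggered. tBu at 0° is gauche with CN at 60° (4.4); iPr at 240° is gauche with SH at 180° (5.2). Total 9.6 kJ/mol.
SH at 240° is eclipsed. tBu at 0° is eclipsed with H at 0° (9.8); H at 120° is eclipsed with CN at 120° (5.3); iPr at 240° is eclipsed with SH at 240° (13.9). Total 29.0 kJ/mol.
SH at 300° is staggered. tBu at 0° is gauche with SH at 300° (5.3); iPr at 240° is gauche with SH at 300° (5.2); iPr at 240° is gauche with CN at 180° (4.0). Total 14.5 kJ/mol.
Max at 0° (34.1 kJ/mol), min at 180° (9.6 kJ/mol); barrier = 24.5 kJ/mol.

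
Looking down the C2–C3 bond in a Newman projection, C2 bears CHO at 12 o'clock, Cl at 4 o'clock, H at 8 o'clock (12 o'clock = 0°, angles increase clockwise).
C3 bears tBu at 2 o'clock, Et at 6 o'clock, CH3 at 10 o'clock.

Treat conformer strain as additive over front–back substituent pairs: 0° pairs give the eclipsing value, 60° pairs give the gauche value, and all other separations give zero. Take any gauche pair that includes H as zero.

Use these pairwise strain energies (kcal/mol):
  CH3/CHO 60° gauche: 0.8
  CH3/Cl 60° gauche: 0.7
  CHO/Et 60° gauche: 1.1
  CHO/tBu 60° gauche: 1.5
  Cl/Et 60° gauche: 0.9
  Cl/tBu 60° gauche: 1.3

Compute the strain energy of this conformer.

This conformer (staggered): CHO(0°)/tBu(60°) gauche 1.5; CHO(0°)/CH3(300°) gauche 0.8; Cl(120°)/tBu(60°) gauche 1.3; Cl(120°)/Et(180°) gauche 0.9 → 4.5 kcal/mol.

4.5 kcal/mol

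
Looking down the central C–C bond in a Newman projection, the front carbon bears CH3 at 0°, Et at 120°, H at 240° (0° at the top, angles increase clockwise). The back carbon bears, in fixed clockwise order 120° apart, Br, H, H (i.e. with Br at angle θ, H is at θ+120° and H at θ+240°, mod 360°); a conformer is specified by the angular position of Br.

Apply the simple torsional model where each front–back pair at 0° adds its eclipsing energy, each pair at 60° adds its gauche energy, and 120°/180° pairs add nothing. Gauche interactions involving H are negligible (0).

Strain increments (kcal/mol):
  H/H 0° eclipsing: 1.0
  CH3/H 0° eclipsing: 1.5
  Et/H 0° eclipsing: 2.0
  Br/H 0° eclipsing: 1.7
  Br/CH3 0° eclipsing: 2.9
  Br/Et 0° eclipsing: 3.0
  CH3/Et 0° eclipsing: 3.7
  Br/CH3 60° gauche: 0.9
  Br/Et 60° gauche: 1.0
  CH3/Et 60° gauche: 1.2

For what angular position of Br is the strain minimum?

300°

Br at 0° (eclipsed): CH3–Br eclipsed, Et–H eclipsed, H–H eclipsed; 2.9 + 2.0 + 1.0 = 5.9 kcal/mol.
Br at 60° (staggered): CH3–Br gauche, Et–Br gauche; 0.9 + 1.0 = 1.9 kcal/mol.
Br at 120° (eclipsed): CH3–H eclipsed, Et–Br eclipsed, H–H eclipsed; 1.5 + 3.0 + 1.0 = 5.5 kcal/mol.
Br at 180° (staggered): Et–Br gauche; 1.0 = 1.0 kcal/mol.
Br at 240° (eclipsed): CH3–H eclipsed, Et–H eclipsed, H–Br eclipsed; 1.5 + 2.0 + 1.7 = 5.2 kcal/mol.
Br at 300° (staggered): CH3–Br gauche; 0.9 = 0.9 kcal/mol.
The minimum (0.9 kcal/mol) occurs with Br at 300°.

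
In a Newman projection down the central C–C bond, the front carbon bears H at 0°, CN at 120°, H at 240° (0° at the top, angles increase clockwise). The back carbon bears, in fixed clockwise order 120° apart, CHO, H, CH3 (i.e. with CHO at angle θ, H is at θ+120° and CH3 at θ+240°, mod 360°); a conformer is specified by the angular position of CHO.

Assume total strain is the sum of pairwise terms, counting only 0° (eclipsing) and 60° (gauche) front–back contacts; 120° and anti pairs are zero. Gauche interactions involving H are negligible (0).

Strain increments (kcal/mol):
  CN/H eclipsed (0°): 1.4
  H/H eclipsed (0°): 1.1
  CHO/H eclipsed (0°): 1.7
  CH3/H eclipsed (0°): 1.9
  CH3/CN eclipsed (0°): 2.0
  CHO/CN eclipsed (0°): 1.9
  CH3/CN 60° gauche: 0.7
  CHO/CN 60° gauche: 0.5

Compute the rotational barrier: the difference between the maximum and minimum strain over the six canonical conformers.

CHO at 0° (eclipsed): H–CHO eclipsed, CN–H eclipsed, H–CH3 eclipsed; 1.7 + 1.4 + 1.9 = 5.0 kcal/mol.
CHO at 60° (staggered): CN–CHO gauche; 0.5 = 0.5 kcal/mol.
CHO at 120° (eclipsed): H–CH3 eclipsed, CN–CHO eclipsed, H–H eclipsed; 1.9 + 1.9 + 1.1 = 4.9 kcal/mol.
CHO at 180° (staggered): CN–CHO gauche, CN–CH3 gauche; 0.5 + 0.7 = 1.2 kcal/mol.
CHO at 240° (eclipsed): H–H eclipsed, CN–CH3 eclipsed, H–CHO eclipsed; 1.1 + 2.0 + 1.7 = 4.8 kcal/mol.
CHO at 300° (staggered): CN–CH3 gauche; 0.7 = 0.7 kcal/mol.
Max at 0° (5.0 kcal/mol), min at 60° (0.5 kcal/mol); barrier = 4.5 kcal/mol.

4.5 kcal/mol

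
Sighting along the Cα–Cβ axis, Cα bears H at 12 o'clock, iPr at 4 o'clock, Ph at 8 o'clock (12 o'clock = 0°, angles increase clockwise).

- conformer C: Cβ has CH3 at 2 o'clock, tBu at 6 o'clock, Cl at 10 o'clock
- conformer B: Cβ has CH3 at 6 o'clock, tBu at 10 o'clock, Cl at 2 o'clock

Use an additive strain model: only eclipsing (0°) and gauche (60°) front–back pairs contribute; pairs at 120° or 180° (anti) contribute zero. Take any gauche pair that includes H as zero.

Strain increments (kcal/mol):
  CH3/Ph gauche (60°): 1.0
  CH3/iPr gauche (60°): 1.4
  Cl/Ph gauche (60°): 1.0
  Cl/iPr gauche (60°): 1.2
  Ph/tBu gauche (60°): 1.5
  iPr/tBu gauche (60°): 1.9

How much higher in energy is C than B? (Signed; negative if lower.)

C (staggered): iPr(120°)/CH3(60°) gauche 1.4; iPr(120°)/tBu(180°) gauche 1.9; Ph(240°)/tBu(180°) gauche 1.5; Ph(240°)/Cl(300°) gauche 1.0 → 5.8 kcal/mol.
B (staggered): iPr(120°)/CH3(180°) gauche 1.4; iPr(120°)/Cl(60°) gauche 1.2; Ph(240°)/CH3(180°) gauche 1.0; Ph(240°)/tBu(300°) gauche 1.5 → 5.1 kcal/mol.
E(C) − E(B) = 5.8 − 5.1 = +0.7 kcal/mol.

+0.7 kcal/mol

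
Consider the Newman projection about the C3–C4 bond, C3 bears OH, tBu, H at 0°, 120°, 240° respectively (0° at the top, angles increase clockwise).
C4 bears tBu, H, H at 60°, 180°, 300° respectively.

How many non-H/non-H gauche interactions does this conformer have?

2

Non-H gauche pairs: OH(0°)/tBu(60°); tBu(120°)/tBu(60°) — 2 interactions.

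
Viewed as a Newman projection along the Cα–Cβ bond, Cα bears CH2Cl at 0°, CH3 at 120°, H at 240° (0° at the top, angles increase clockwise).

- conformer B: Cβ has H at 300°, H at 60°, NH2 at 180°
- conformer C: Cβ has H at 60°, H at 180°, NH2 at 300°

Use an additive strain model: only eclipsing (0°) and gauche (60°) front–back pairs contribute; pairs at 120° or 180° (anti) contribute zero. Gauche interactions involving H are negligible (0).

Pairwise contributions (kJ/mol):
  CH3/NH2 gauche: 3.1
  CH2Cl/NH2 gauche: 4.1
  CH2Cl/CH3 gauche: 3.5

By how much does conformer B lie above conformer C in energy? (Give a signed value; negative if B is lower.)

B (staggered): CH3(120°)/NH2(180°) gauche 3.1 → 3.1 kJ/mol.
C (staggered): CH2Cl(0°)/NH2(300°) gauche 4.1 → 4.1 kJ/mol.
E(B) − E(C) = 3.1 − 4.1 = -1.0 kJ/mol.

-1.0 kJ/mol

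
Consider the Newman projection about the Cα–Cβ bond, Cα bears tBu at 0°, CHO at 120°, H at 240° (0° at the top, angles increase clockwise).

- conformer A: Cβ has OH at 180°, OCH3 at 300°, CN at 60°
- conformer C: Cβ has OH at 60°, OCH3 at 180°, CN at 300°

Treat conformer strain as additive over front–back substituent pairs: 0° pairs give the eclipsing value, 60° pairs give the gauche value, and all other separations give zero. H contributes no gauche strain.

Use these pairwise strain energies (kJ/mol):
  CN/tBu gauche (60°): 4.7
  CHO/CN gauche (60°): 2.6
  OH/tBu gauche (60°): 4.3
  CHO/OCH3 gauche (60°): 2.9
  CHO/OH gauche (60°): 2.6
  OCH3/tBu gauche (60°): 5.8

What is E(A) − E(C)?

A (staggered): tBu(0°)/OCH3(300°) gauche 5.8; tBu(0°)/CN(60°) gauche 4.7; CHO(120°)/OH(180°) gauche 2.6; CHO(120°)/CN(60°) gauche 2.6 → 15.7 kJ/mol.
C (staggered): tBu(0°)/OH(60°) gauche 4.3; tBu(0°)/CN(300°) gauche 4.7; CHO(120°)/OH(60°) gauche 2.6; CHO(120°)/OCH3(180°) gauche 2.9 → 14.5 kJ/mol.
E(A) − E(C) = 15.7 − 14.5 = +1.2 kJ/mol.

+1.2 kJ/mol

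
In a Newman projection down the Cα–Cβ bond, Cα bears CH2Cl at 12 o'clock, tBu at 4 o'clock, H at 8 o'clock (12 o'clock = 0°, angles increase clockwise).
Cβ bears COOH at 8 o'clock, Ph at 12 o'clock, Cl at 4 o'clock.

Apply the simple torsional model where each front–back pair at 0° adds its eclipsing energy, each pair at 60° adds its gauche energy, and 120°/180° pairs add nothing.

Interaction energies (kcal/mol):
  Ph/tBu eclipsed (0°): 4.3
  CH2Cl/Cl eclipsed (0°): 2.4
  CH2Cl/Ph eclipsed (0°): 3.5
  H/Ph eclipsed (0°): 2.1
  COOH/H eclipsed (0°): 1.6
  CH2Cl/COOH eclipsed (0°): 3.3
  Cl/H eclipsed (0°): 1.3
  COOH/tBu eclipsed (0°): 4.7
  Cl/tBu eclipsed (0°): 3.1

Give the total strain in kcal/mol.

This conformer (eclipsed): CH2Cl(0°)/Ph(0°) eclipsed 3.5; tBu(120°)/Cl(120°) eclipsed 3.1; H(240°)/COOH(240°) eclipsed 1.6 → 8.2 kcal/mol.

8.2 kcal/mol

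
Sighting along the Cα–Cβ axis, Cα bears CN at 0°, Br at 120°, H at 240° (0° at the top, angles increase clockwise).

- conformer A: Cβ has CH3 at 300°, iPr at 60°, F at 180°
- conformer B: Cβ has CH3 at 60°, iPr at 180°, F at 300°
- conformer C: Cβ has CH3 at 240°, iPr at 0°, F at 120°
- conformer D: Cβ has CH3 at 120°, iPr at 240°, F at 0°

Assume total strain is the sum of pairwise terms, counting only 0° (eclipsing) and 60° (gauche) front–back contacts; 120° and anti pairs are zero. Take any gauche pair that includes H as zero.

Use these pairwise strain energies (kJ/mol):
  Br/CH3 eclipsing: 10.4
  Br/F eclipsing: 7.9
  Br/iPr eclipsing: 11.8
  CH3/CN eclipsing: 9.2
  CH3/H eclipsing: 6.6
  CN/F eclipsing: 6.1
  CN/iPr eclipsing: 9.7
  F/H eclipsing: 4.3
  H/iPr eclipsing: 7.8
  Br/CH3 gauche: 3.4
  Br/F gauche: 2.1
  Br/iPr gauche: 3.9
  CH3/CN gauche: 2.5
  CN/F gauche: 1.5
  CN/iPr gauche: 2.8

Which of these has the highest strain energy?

D

A is staggered. CN at 0° is gauche with CH3 at 300° (2.5); CN at 0° is gauche with iPr at 60° (2.8); Br at 120° is gauche with iPr at 60° (3.9); Br at 120° is gauche with F at 180° (2.1). Total 11.3 kJ/mol.
B is staggered. CN at 0° is gauche with CH3 at 60° (2.5); CN at 0° is gauche with F at 300° (1.5); Br at 120° is gauche with CH3 at 60° (3.4); Br at 120° is gauche with iPr at 180° (3.9). Total 11.3 kJ/mol.
C is eclipsed. CN at 0° is eclipsed with iPr at 0° (9.7); Br at 120° is eclipsed with F at 120° (7.9); H at 240° is eclipsed with CH3 at 240° (6.6). Total 24.2 kJ/mol.
D is eclipsed. CN at 0° is eclipsed with F at 0° (6.1); Br at 120° is eclipsed with CH3 at 120° (10.4); H at 240° is eclipsed with iPr at 240° (7.8). Total 24.3 kJ/mol.
D has the highest total (24.3 kJ/mol).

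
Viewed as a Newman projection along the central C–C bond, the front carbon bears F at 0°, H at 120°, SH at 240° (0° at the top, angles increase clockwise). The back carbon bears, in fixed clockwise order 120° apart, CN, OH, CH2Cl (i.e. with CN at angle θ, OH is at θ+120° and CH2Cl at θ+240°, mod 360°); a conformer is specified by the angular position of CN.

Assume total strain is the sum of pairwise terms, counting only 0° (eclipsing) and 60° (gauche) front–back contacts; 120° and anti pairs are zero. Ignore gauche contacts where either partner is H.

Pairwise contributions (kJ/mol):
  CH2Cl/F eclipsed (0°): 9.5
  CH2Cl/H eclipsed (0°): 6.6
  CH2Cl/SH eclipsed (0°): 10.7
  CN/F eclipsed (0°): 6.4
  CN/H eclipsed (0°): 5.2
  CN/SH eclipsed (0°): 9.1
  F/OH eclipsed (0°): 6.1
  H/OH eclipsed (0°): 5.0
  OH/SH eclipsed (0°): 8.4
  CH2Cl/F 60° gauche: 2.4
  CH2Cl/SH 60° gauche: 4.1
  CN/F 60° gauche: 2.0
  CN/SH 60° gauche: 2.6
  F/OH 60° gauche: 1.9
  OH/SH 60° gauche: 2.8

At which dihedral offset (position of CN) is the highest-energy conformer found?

CN at 0° (eclipsed): F(0°)/CN(0°) eclipsed 6.4; H(120°)/OH(120°) eclipsed 5.0; SH(240°)/CH2Cl(240°) eclipsed 10.7 → 22.1 kJ/mol.
CN at 60° (staggered): F(0°)/CN(60°) gauche 2.0; F(0°)/CH2Cl(300°) gauche 2.4; SH(240°)/OH(180°) gauche 2.8; SH(240°)/CH2Cl(300°) gauche 4.1 → 11.3 kJ/mol.
CN at 120° (eclipsed): F(0°)/CH2Cl(0°) eclipsed 9.5; H(120°)/CN(120°) eclipsed 5.2; SH(240°)/OH(240°) eclipsed 8.4 → 23.1 kJ/mol.
CN at 180° (staggered): F(0°)/OH(300°) gauche 1.9; F(0°)/CH2Cl(60°) gauche 2.4; SH(240°)/CN(180°) gauche 2.6; SH(240°)/OH(300°) gauche 2.8 → 9.7 kJ/mol.
CN at 240° (eclipsed): F(0°)/OH(0°) eclipsed 6.1; H(120°)/CH2Cl(120°) eclipsed 6.6; SH(240°)/CN(240°) eclipsed 9.1 → 21.8 kJ/mol.
CN at 300° (staggered): F(0°)/CN(300°) gauche 2.0; F(0°)/OH(60°) gauche 1.9; SH(240°)/CN(300°) gauche 2.6; SH(240°)/CH2Cl(180°) gauche 4.1 → 10.6 kJ/mol.
The maximum (23.1 kJ/mol) occurs with CN at 120°.

120°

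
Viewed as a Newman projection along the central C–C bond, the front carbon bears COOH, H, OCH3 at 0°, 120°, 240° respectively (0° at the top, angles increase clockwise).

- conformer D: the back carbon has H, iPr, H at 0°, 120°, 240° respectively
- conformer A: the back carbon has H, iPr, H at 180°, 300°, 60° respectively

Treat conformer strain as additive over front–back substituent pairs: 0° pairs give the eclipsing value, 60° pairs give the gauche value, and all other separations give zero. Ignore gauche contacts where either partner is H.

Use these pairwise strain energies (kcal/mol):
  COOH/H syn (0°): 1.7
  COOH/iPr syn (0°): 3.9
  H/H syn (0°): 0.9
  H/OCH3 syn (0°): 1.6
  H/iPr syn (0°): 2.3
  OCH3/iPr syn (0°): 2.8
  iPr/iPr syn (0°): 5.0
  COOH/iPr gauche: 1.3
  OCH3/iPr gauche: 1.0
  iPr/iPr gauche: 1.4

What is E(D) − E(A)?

+3.3 kcal/mol

D (eclipsed): COOH–H eclipsed, H–iPr eclipsed, OCH3–H eclipsed; 1.7 + 2.3 + 1.6 = 5.6 kcal/mol.
A (staggered): COOH–iPr gauche, OCH3–iPr gauche; 1.3 + 1.0 = 2.3 kcal/mol.
E(D) − E(A) = 5.6 − 2.3 = +3.3 kcal/mol.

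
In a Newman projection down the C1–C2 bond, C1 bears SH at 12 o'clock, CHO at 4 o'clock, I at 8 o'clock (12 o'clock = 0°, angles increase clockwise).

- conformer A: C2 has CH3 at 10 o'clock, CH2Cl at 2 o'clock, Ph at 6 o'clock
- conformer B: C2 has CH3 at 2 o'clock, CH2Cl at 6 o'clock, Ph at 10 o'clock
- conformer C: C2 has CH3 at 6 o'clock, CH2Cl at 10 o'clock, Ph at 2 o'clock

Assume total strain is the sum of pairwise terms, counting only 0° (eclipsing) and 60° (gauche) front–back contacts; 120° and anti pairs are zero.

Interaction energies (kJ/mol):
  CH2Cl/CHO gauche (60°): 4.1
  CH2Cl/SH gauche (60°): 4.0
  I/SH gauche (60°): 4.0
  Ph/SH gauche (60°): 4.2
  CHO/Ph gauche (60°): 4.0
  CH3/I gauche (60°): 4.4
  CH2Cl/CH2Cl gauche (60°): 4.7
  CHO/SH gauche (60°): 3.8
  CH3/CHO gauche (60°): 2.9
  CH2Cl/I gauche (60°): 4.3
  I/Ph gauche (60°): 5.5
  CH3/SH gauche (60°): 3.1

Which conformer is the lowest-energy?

C

A (staggered): SH–CH3 gauche, SH–CH2Cl gauche, CHO–CH2Cl gauche, CHO–Ph gauche, I–CH3 gauche, I–Ph gauche; 3.1 + 4.0 + 4.1 + 4.0 + 4.4 + 5.5 = 25.1 kJ/mol.
B (staggered): SH–CH3 gauche, SH–Ph gauche, CHO–CH3 gauche, CHO–CH2Cl gauche, I–CH2Cl gauche, I–Ph gauche; 3.1 + 4.2 + 2.9 + 4.1 + 4.3 + 5.5 = 24.1 kJ/mol.
C (staggered): SH–CH2Cl gauche, SH–Ph gauche, CHO–CH3 gauche, CHO–Ph gauche, I–CH3 gauche, I–CH2Cl gauche; 4.0 + 4.2 + 2.9 + 4.0 + 4.4 + 4.3 = 23.8 kJ/mol.
C has the lowest total (23.8 kJ/mol).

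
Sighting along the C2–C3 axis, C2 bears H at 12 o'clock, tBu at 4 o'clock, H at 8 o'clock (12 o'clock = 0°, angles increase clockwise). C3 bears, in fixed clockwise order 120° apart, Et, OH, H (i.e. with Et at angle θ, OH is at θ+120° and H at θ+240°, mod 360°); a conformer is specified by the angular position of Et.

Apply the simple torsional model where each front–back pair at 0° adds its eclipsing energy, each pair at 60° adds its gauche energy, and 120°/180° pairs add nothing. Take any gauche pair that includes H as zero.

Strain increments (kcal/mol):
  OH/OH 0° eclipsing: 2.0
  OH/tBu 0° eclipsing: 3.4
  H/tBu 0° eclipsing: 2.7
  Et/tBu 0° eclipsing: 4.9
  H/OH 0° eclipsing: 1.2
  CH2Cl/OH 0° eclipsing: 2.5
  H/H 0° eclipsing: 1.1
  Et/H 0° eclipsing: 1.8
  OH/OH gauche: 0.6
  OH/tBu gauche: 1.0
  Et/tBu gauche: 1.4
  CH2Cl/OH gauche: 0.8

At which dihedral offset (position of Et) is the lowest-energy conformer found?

300°

Et at 0° is eclipsed. H at 0° is eclipsed with Et at 0° (1.8); tBu at 120° is eclipsed with OH at 120° (3.4); H at 240° is eclipsed with H at 240° (1.1). Total 6.3 kcal/mol.
Et at 60° is staggered. tBu at 120° is gauche with Et at 60° (1.4); tBu at 120° is gauche with OH at 180° (1.0). Total 2.4 kcal/mol.
Et at 120° is eclipsed. H at 0° is eclipsed with H at 0° (1.1); tBu at 120° is eclipsed with Et at 120° (4.9); H at 240° is eclipsed with OH at 240° (1.2). Total 7.2 kcal/mol.
Et at 180° is staggered. tBu at 120° is gauche with Et at 180° (1.4). Total 1.4 kcal/mol.
Et at 240° is eclipsed. H at 0° is eclipsed with OH at 0° (1.2); tBu at 120° is eclipsed with H at 120° (2.7); H at 240° is eclipsed with Et at 240° (1.8). Total 5.7 kcal/mol.
Et at 300° is staggered. tBu at 120° is gauche with OH at 60° (1.0). Total 1.0 kcal/mol.
The minimum (1.0 kcal/mol) occurs with Et at 300°.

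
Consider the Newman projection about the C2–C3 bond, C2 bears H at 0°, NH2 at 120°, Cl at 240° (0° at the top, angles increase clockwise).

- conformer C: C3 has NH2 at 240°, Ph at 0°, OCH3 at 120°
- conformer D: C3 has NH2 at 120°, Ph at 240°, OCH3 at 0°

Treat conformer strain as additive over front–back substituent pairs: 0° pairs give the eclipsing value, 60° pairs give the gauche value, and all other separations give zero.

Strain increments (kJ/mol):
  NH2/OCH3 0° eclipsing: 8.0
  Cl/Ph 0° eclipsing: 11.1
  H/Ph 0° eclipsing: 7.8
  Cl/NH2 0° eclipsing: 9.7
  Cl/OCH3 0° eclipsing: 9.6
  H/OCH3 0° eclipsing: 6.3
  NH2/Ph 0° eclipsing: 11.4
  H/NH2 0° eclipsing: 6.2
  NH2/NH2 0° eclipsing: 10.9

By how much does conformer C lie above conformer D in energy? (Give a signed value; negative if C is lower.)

-2.8 kJ/mol

C is eclipsed. H at 0° is eclipsed with Ph at 0° (7.8); NH2 at 120° is eclipsed with OCH3 at 120° (8.0); Cl at 240° is eclipsed with NH2 at 240° (9.7). Total 25.5 kJ/mol.
D is eclipsed. H at 0° is eclipsed with OCH3 at 0° (6.3); NH2 at 120° is eclipsed with NH2 at 120° (10.9); Cl at 240° is eclipsed with Ph at 240° (11.1). Total 28.3 kJ/mol.
E(C) − E(D) = 25.5 − 28.3 = -2.8 kJ/mol.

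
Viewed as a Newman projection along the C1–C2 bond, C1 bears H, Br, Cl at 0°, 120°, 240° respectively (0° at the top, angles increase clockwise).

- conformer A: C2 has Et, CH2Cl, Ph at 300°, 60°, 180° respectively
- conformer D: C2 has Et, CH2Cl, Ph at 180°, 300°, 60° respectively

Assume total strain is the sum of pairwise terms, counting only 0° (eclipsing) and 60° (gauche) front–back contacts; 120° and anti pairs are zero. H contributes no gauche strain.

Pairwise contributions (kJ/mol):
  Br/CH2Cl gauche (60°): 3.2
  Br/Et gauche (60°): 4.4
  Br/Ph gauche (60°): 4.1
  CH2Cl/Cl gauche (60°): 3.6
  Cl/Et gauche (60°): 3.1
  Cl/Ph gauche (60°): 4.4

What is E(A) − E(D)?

A is staggered. Br at 120° is gauche with CH2Cl at 60° (3.2); Br at 120° is gauche with Ph at 180° (4.1); Cl at 240° is gauche with Et at 300° (3.1); Cl at 240° is gauche with Ph at 180° (4.4). Total 14.8 kJ/mol.
D is staggered. Br at 120° is gauche with Et at 180° (4.4); Br at 120° is gauche with Ph at 60° (4.1); Cl at 240° is gauche with Et at 180° (3.1); Cl at 240° is gauche with CH2Cl at 300° (3.6). Total 15.2 kJ/mol.
E(A) − E(D) = 14.8 − 15.2 = -0.4 kJ/mol.

-0.4 kJ/mol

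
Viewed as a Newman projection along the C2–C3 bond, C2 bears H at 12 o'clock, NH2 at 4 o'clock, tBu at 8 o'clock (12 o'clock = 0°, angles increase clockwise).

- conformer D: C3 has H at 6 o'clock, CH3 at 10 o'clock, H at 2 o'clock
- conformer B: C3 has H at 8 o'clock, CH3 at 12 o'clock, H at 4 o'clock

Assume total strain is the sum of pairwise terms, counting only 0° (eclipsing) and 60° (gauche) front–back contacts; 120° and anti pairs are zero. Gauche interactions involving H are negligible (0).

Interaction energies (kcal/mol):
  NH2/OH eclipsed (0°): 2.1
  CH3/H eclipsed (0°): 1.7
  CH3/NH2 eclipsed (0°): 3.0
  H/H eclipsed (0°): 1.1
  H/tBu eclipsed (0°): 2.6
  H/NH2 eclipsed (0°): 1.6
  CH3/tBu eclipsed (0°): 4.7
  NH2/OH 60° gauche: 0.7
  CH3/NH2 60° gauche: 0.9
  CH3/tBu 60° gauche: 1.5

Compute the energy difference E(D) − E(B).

-4.4 kcal/mol

D is staggered. tBu at 240° is gauche with CH3 at 300° (1.5). Total 1.5 kcal/mol.
B is eclipsed. H at 0° is eclipsed with CH3 at 0° (1.7); NH2 at 120° is eclipsed with H at 120° (1.6); tBu at 240° is eclipsed with H at 240° (2.6). Total 5.9 kcal/mol.
E(D) − E(B) = 1.5 − 5.9 = -4.4 kcal/mol.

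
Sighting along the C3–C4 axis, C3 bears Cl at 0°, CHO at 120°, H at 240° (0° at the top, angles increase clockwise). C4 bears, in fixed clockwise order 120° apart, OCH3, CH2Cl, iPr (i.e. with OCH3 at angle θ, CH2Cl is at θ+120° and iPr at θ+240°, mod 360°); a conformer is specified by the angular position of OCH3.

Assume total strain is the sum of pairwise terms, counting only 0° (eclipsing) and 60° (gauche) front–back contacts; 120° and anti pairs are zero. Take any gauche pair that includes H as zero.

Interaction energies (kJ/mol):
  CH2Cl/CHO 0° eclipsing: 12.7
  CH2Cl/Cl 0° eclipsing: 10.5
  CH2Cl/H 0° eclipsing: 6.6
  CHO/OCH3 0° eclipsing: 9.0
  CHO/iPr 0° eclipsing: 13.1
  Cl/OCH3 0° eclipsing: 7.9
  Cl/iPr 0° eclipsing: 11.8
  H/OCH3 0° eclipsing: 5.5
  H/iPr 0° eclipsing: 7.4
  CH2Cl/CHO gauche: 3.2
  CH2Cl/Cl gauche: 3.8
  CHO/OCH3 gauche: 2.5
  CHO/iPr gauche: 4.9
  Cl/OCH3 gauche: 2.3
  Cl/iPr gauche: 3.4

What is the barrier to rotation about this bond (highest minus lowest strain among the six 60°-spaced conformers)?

OCH3 at 0° (eclipsed): Cl(0°)/OCH3(0°) eclipsed 7.9; CHO(120°)/CH2Cl(120°) eclipsed 12.7; H(240°)/iPr(240°) eclipsed 7.4 → 28.0 kJ/mol.
OCH3 at 60° (staggered): Cl(0°)/OCH3(60°) gauche 2.3; Cl(0°)/iPr(300°) gauche 3.4; CHO(120°)/OCH3(60°) gauche 2.5; CHO(120°)/CH2Cl(180°) gauche 3.2 → 11.4 kJ/mol.
OCH3 at 120° (eclipsed): Cl(0°)/iPr(0°) eclipsed 11.8; CHO(120°)/OCH3(120°) eclipsed 9.0; H(240°)/CH2Cl(240°) eclipsed 6.6 → 27.4 kJ/mol.
OCH3 at 180° (staggered): Cl(0°)/CH2Cl(300°) gauche 3.8; Cl(0°)/iPr(60°) gauche 3.4; CHO(120°)/OCH3(180°) gauche 2.5; CHO(120°)/iPr(60°) gauche 4.9 → 14.6 kJ/mol.
OCH3 at 240° (eclipsed): Cl(0°)/CH2Cl(0°) eclipsed 10.5; CHO(120°)/iPr(120°) eclipsed 13.1; H(240°)/OCH3(240°) eclipsed 5.5 → 29.1 kJ/mol.
OCH3 at 300° (staggered): Cl(0°)/OCH3(300°) gauche 2.3; Cl(0°)/CH2Cl(60°) gauche 3.8; CHO(120°)/CH2Cl(60°) gauche 3.2; CHO(120°)/iPr(180°) gauche 4.9 → 14.2 kJ/mol.
Max at 240° (29.1 kJ/mol), min at 60° (11.4 kJ/mol); barrier = 17.7 kJ/mol.

17.7 kJ/mol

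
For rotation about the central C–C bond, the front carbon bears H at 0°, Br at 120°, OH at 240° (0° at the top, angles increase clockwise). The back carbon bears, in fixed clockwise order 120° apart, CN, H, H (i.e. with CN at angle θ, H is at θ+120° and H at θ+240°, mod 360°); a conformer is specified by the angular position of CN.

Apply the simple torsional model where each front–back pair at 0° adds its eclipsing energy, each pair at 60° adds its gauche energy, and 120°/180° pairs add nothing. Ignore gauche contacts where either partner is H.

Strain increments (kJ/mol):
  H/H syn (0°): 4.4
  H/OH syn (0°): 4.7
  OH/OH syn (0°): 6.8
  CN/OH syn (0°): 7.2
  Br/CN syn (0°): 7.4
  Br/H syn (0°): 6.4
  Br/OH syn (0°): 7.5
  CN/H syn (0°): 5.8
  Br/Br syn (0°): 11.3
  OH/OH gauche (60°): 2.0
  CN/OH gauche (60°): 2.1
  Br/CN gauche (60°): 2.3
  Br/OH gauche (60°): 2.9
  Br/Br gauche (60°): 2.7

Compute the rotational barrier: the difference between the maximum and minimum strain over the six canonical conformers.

CN at 0° (eclipsed): H(0°)/CN(0°) eclipsed 5.8; Br(120°)/H(120°) eclipsed 6.4; OH(240°)/H(240°) eclipsed 4.7 → 16.9 kJ/mol.
CN at 60° (staggered): Br(120°)/CN(60°) gauche 2.3 → 2.3 kJ/mol.
CN at 120° (eclipsed): H(0°)/H(0°) eclipsed 4.4; Br(120°)/CN(120°) eclipsed 7.4; OH(240°)/H(240°) eclipsed 4.7 → 16.5 kJ/mol.
CN at 180° (staggered): Br(120°)/CN(180°) gauche 2.3; OH(240°)/CN(180°) gauche 2.1 → 4.4 kJ/mol.
CN at 240° (eclipsed): H(0°)/H(0°) eclipsed 4.4; Br(120°)/H(120°) eclipsed 6.4; OH(240°)/CN(240°) eclipsed 7.2 → 18.0 kJ/mol.
CN at 300° (staggered): OH(240°)/CN(300°) gauche 2.1 → 2.1 kJ/mol.
Max at 240° (18.0 kJ/mol), min at 300° (2.1 kJ/mol); barrier = 15.9 kJ/mol.

15.9 kJ/mol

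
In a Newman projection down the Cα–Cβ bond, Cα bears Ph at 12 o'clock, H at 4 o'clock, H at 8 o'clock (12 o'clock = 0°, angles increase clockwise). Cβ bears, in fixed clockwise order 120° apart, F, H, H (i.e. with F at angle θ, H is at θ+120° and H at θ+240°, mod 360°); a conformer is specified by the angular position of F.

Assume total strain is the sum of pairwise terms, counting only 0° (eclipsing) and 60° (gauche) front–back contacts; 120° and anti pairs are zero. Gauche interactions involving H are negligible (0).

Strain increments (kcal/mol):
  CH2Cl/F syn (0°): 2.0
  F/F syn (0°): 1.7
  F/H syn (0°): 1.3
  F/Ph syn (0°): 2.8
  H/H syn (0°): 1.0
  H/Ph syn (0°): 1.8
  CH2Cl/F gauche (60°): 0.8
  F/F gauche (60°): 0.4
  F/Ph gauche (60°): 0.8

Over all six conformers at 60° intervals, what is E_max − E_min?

4.8 kcal/mol

F at 0° is eclipsed. Ph at 0° is eclipsed with F at 0° (2.8); H at 120° is eclipsed with H at 120° (1.0); H at 240° is eclipsed with H at 240° (1.0). Total 4.8 kcal/mol.
F at 60° is staggered. Ph at 0° is gauche with F at 60° (0.8). Total 0.8 kcal/mol.
F at 120° is eclipsed. Ph at 0° is eclipsed with H at 0° (1.8); H at 120° is eclipsed with F at 120° (1.3); H at 240° is eclipsed with H at 240° (1.0). Total 4.1 kcal/mol.
F at 180° (staggered): no non-H gauche contacts → 0.0 kcal/mol.
F at 240° is eclipsed. Ph at 0° is eclipsed with H at 0° (1.8); H at 120° is eclipsed with H at 120° (1.0); H at 240° is eclipsed with F at 240° (1.3). Total 4.1 kcal/mol.
F at 300° is staggered. Ph at 0° is gauche with F at 300° (0.8). Total 0.8 kcal/mol.
Max at 0° (4.8 kcal/mol), min at 180° (0.0 kcal/mol); barrier = 4.8 kcal/mol.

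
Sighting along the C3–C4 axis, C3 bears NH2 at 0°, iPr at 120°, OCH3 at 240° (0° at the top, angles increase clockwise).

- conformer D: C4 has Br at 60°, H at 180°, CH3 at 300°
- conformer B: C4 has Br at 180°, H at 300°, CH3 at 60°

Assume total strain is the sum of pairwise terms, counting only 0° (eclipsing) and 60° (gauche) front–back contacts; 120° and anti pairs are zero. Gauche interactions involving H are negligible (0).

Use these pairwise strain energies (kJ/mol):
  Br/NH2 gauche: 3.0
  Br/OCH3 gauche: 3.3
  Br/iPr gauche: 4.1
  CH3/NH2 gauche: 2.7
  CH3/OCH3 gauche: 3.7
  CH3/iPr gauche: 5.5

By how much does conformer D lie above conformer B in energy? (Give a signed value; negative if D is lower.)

-2.1 kJ/mol

D (staggered): NH2(0°)/Br(60°) gauche 3.0; NH2(0°)/CH3(300°) gauche 2.7; iPr(120°)/Br(60°) gauche 4.1; OCH3(240°)/CH3(300°) gauche 3.7 → 13.5 kJ/mol.
B (staggered): NH2(0°)/CH3(60°) gauche 2.7; iPr(120°)/Br(180°) gauche 4.1; iPr(120°)/CH3(60°) gauche 5.5; OCH3(240°)/Br(180°) gauche 3.3 → 15.6 kJ/mol.
E(D) − E(B) = 13.5 − 15.6 = -2.1 kJ/mol.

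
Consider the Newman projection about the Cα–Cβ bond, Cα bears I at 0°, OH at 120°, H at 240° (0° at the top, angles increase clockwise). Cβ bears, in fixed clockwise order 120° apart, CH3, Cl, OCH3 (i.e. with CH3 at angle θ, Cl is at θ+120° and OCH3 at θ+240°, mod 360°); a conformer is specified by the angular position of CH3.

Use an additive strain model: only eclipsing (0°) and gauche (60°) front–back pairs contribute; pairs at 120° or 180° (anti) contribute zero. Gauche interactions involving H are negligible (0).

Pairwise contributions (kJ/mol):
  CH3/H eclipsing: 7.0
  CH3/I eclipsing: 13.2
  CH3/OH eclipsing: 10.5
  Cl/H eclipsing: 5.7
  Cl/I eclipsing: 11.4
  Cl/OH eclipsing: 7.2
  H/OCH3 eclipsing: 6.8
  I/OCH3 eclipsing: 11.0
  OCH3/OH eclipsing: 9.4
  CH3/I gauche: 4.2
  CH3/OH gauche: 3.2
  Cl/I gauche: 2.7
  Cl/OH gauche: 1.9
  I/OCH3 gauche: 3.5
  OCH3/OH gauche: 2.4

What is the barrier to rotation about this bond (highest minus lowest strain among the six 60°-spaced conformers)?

16.6 kJ/mol

CH3 at 0° (eclipsed): I–CH3 eclipsed, OH–Cl eclipsed, H–OCH3 eclipsed; 13.2 + 7.2 + 6.8 = 27.2 kJ/mol.
CH3 at 60° (staggered): I–CH3 gauche, I–OCH3 gauche, OH–CH3 gauche, OH–Cl gauche; 4.2 + 3.5 + 3.2 + 1.9 = 12.8 kJ/mol.
CH3 at 120° (eclipsed): I–OCH3 eclipsed, OH–CH3 eclipsed, H–Cl eclipsed; 11.0 + 10.5 + 5.7 = 27.2 kJ/mol.
CH3 at 180° (staggered): I–Cl gauche, I–OCH3 gauche, OH–CH3 gauche, OH–OCH3 gauche; 2.7 + 3.5 + 3.2 + 2.4 = 11.8 kJ/mol.
CH3 at 240° (eclipsed): I–Cl eclipsed, OH–OCH3 eclipsed, H–CH3 eclipsed; 11.4 + 9.4 + 7.0 = 27.8 kJ/mol.
CH3 at 300° (staggered): I–CH3 gauche, I–Cl gauche, OH–Cl gauche, OH–OCH3 gauche; 4.2 + 2.7 + 1.9 + 2.4 = 11.2 kJ/mol.
Max at 240° (27.8 kJ/mol), min at 300° (11.2 kJ/mol); barrier = 16.6 kJ/mol.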